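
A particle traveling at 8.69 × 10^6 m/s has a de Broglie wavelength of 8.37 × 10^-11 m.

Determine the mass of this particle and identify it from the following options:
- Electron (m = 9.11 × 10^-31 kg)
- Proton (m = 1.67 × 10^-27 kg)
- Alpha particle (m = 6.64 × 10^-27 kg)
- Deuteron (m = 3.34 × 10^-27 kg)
The particle is an electron.

From λ = h/(mv), solve for mass:

m = h/(λv)
m = (6.626 × 10^-34 J·s) / (8.37 × 10^-11 m × 8.69 × 10^6 m/s)
m = 9.11 × 10^-31 kg

Comparing with the listed masses, this is closest to an electron.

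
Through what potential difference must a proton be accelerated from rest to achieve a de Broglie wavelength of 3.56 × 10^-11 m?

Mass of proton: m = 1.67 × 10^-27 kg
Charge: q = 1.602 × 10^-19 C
6.47 × 10^-1 V

From λ = h/√(2mqV), we solve for V:

λ² = h²/(2mqV)
V = h²/(2mqλ²)
V = (6.626 × 10^-34 J·s)² / (2 × 1.67 × 10^-27 kg × 1.602 × 10^-19 C × (3.56 × 10^-11 m)²)
V = 6.47 × 10^-1 V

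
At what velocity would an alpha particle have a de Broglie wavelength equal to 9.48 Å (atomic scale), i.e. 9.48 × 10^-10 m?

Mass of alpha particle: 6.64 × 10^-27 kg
1.05 × 10^2 m/s

From λ = h/(mv), solve for v:

v = h/(mλ)
v = (6.626 × 10^-34 J·s) / (6.64 × 10^-27 kg × 9.48 × 10^-10 m)
v = 1.05 × 10^2 m/s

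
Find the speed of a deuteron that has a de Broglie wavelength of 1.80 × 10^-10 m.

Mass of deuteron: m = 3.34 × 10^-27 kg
1.10 × 10^3 m/s

From the de Broglie relation λ = h/(mv), we solve for v:

v = h/(mλ)
v = (6.626 × 10^-34 J·s) / (3.34 × 10^-27 kg × 1.80 × 10^-10 m)
v = 1.10 × 10^3 m/s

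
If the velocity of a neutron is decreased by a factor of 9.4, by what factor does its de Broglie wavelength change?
The wavelength increases by a factor of 9.4.

From λ = h/(mv), the wavelength is inversely proportional to velocity:

λ ∝ 1/v

If v → v/9.4, then λ → 9.4λ

When velocity is decreased by a factor of 9.4, the wavelength increases by a factor of 9.4.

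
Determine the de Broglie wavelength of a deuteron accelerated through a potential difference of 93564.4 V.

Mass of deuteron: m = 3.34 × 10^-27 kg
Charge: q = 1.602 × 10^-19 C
6.62 × 10^-14 m

When a particle is accelerated through voltage V, it gains kinetic energy KE = qV.

The de Broglie wavelength is then λ = h/√(2mqV):

λ = h/√(2mqV)
λ = (6.626 × 10^-34 J·s) / √(2 × 3.34 × 10^-27 kg × 1.602 × 10^-19 C × 93564.4 V)
λ = 6.62 × 10^-14 m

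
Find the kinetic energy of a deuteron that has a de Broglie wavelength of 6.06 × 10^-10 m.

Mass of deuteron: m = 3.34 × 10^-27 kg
1.79 × 10^-22 J (or 1.12 × 10^-3 eV)

From λ = h/√(2mKE), we solve for KE:

λ² = h²/(2mKE)
KE = h²/(2mλ²)
KE = (6.626 × 10^-34 J·s)² / (2 × 3.34 × 10^-27 kg × (6.06 × 10^-10 m)²)
KE = 1.79 × 10^-22 J
KE = 1.12 × 10^-3 eV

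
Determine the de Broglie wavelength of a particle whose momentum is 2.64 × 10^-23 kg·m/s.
2.51 × 10^-11 m

Using the de Broglie relation λ = h/p:

λ = h/p
λ = (6.626 × 10^-34 J·s) / (2.64 × 10^-23 kg·m/s)
λ = 2.51 × 10^-11 m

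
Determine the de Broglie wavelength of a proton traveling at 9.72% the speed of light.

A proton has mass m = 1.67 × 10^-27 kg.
1.36 × 10^-14 m

Using the de Broglie relation λ = h/(mv):

v = 9.72% × c = 2.914 × 10^7 m/s

λ = h/(mv)
λ = (6.626 × 10^-34 J·s) / (1.67 × 10^-27 kg × 2.914 × 10^7 m/s)
λ = 1.36 × 10^-14 m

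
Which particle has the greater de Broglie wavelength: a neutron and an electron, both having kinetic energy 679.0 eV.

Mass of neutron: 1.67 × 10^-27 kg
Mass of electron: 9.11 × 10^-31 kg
The electron has the longer wavelength.

Using λ = h/√(2mKE):

For neutron: λ₁ = h/√(2m₁KE) = 1.10 × 10^-12 m
For electron: λ₂ = h/√(2m₂KE) = 4.71 × 10^-11 m

Since λ ∝ 1/√m at constant kinetic energy, the lighter particle has the longer wavelength.

The electron has the longer de Broglie wavelength.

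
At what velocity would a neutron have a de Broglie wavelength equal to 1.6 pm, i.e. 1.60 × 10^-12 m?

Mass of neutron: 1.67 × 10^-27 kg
2.48 × 10^5 m/s

From λ = h/(mv), solve for v:

v = h/(mλ)
v = (6.626 × 10^-34 J·s) / (1.67 × 10^-27 kg × 1.60 × 10^-12 m)
v = 2.48 × 10^5 m/s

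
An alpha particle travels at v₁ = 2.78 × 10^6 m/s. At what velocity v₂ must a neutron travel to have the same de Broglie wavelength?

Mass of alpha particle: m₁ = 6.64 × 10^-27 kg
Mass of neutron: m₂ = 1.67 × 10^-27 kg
v₂ = 1.11 × 10^7 m/s

For equal de Broglie wavelengths: λ₁ = λ₂

h/(m₁v₁) = h/(m₂v₂)
m₁v₁ = m₂v₂
v₂ = v₁ · (m₁/m₂)

v₂ = 2.78 × 10^6 m/s × (6.64 × 10^-27 kg / 1.67 × 10^-27 kg)
v₂ = 1.11 × 10^7 m/s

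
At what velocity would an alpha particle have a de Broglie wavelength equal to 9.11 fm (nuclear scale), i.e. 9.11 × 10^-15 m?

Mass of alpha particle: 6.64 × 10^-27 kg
1.10 × 10^7 m/s

From λ = h/(mv), solve for v:

v = h/(mλ)
v = (6.626 × 10^-34 J·s) / (6.64 × 10^-27 kg × 9.11 × 10^-15 m)
v = 1.10 × 10^7 m/s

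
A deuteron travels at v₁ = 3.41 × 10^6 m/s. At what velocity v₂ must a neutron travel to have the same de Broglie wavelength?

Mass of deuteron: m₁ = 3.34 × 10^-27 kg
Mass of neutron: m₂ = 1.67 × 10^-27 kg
v₂ = 6.82 × 10^6 m/s

For equal de Broglie wavelengths: λ₁ = λ₂

h/(m₁v₁) = h/(m₂v₂)
m₁v₁ = m₂v₂
v₂ = v₁ · (m₁/m₂)

v₂ = 3.41 × 10^6 m/s × (3.34 × 10^-27 kg / 1.67 × 10^-27 kg)
v₂ = 6.82 × 10^6 m/s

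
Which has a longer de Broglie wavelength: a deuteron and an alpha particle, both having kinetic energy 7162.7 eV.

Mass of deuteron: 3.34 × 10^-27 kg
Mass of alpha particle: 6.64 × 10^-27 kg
The deuteron has the longer wavelength.

Using λ = h/√(2mKE):

For deuteron: λ₁ = h/√(2m₁KE) = 2.39 × 10^-13 m
For alpha particle: λ₂ = h/√(2m₂KE) = 1.70 × 10^-13 m

Since λ ∝ 1/√m at constant kinetic energy, the lighter particle has the longer wavelength.

The deuteron has the longer de Broglie wavelength.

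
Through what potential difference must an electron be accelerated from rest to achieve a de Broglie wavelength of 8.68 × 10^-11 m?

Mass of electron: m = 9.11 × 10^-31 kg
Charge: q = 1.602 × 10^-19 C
200 V

From λ = h/√(2mqV), we solve for V:

λ² = h²/(2mqV)
V = h²/(2mqλ²)
V = (6.626 × 10^-34 J·s)² / (2 × 9.11 × 10^-31 kg × 1.602 × 10^-19 C × (8.68 × 10^-11 m)²)
V = 200 V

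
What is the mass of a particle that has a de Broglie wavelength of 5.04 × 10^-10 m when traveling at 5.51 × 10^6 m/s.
2.39 × 10^-31 kg

From the de Broglie relation λ = h/(mv), we solve for m:

m = h/(λv)
m = (6.626 × 10^-34 J·s) / (5.04 × 10^-10 m × 5.51 × 10^6 m/s)
m = 2.39 × 10^-31 kg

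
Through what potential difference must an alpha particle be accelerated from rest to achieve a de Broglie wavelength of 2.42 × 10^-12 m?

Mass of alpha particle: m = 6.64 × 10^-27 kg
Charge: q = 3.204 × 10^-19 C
17.6 V

From λ = h/√(2mqV), we solve for V:

λ² = h²/(2mqV)
V = h²/(2mqλ²)
V = (6.626 × 10^-34 J·s)² / (2 × 6.64 × 10^-27 kg × 3.204 × 10^-19 C × (2.42 × 10^-12 m)²)
V = 17.6 V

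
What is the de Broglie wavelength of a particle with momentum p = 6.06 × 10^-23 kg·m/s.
1.09 × 10^-11 m

Using the de Broglie relation λ = h/p:

λ = h/p
λ = (6.626 × 10^-34 J·s) / (6.06 × 10^-23 kg·m/s)
λ = 1.09 × 10^-11 m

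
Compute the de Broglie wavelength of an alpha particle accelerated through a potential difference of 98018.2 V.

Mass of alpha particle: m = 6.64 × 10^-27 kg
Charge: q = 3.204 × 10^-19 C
3.24 × 10^-14 m

When a particle is accelerated through voltage V, it gains kinetic energy KE = qV.

The de Broglie wavelength is then λ = h/√(2mqV):

λ = h/√(2mqV)
λ = (6.626 × 10^-34 J·s) / √(2 × 6.64 × 10^-27 kg × 3.204 × 10^-19 C × 98018.2 V)
λ = 3.24 × 10^-14 m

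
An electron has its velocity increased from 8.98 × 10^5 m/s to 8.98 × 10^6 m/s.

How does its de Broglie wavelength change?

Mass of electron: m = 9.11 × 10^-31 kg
The wavelength decreases by a factor of 10.

Using λ = h/(mv):

Initial wavelength: λ₁ = h/(mv₁) = 8.10 × 10^-10 m
Final wavelength: λ₂ = h/(mv₂) = 8.10 × 10^-11 m

Since λ ∝ 1/v, when velocity increases by a factor of 10, the wavelength decreases by a factor of 10.

λ₂/λ₁ = v₁/v₂ = 1/10

The wavelength decreases by a factor of 10.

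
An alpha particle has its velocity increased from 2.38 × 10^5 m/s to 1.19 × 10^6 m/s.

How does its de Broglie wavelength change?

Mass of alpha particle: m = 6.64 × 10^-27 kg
The wavelength decreases by a factor of 5.

Using λ = h/(mv):

Initial wavelength: λ₁ = h/(mv₁) = 4.19 × 10^-13 m
Final wavelength: λ₂ = h/(mv₂) = 8.39 × 10^-14 m

Since λ ∝ 1/v, when velocity increases by a factor of 5, the wavelength decreases by a factor of 5.

λ₂/λ₁ = v₁/v₂ = 1/5

The wavelength decreases by a factor of 5.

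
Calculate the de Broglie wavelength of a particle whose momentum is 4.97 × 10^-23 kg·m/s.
1.33 × 10^-11 m

Using the de Broglie relation λ = h/p:

λ = h/p
λ = (6.626 × 10^-34 J·s) / (4.97 × 10^-23 kg·m/s)
λ = 1.33 × 10^-11 m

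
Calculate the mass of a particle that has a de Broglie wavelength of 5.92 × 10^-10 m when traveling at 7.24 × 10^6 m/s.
1.55 × 10^-31 kg

From the de Broglie relation λ = h/(mv), we solve for m:

m = h/(λv)
m = (6.626 × 10^-34 J·s) / (5.92 × 10^-10 m × 7.24 × 10^6 m/s)
m = 1.55 × 10^-31 kg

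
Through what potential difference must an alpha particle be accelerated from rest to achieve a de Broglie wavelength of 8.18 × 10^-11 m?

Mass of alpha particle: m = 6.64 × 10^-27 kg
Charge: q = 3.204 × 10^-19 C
1.54 × 10^-2 V

From λ = h/√(2mqV), we solve for V:

λ² = h²/(2mqV)
V = h²/(2mqλ²)
V = (6.626 × 10^-34 J·s)² / (2 × 6.64 × 10^-27 kg × 3.204 × 10^-19 C × (8.18 × 10^-11 m)²)
V = 1.54 × 10^-2 V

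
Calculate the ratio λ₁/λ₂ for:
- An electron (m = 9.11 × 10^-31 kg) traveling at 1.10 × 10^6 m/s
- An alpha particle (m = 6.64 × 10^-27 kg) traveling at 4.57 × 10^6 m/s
λ₁/λ₂ = 3.03 × 10^4

Using λ = h/(mv):

λ₁ = h/(m₁v₁) = 6.61 × 10^-10 m
λ₂ = h/(m₂v₂) = 2.18 × 10^-14 m

Ratio λ₁/λ₂ = (m₂v₂)/(m₁v₁)
         = (6.64 × 10^-27 kg × 4.57 × 10^6 m/s) / (9.11 × 10^-31 kg × 1.10 × 10^6 m/s)
         = 3.03 × 10^4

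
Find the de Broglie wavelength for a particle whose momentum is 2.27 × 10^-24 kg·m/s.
2.92 × 10^-10 m

Using the de Broglie relation λ = h/p:

λ = h/p
λ = (6.626 × 10^-34 J·s) / (2.27 × 10^-24 kg·m/s)
λ = 2.92 × 10^-10 m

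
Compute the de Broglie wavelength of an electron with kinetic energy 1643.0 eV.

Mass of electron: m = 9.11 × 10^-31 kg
3.03 × 10^-11 m

Using λ = h/√(2mKE):

First convert KE to Joules: KE = 1643.0 eV = 2.632 × 10^-16 J

λ = h/√(2mKE)
λ = (6.626 × 10^-34 J·s) / √(2 × 9.11 × 10^-31 kg × 2.632 × 10^-16 J)
λ = 3.03 × 10^-11 m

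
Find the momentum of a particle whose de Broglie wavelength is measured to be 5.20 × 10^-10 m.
1.27 × 10^-24 kg·m/s

From the de Broglie relation λ = h/p, we solve for p:

p = h/λ
p = (6.626 × 10^-34 J·s) / (5.20 × 10^-10 m)
p = 1.27 × 10^-24 kg·m/s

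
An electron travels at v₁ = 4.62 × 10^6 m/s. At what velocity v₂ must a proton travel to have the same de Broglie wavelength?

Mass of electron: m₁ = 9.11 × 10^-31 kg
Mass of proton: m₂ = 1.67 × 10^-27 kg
v₂ = 2.52 × 10^3 m/s

For equal de Broglie wavelengths: λ₁ = λ₂

h/(m₁v₁) = h/(m₂v₂)
m₁v₁ = m₂v₂
v₂ = v₁ · (m₁/m₂)

v₂ = 4.62 × 10^6 m/s × (9.11 × 10^-31 kg / 1.67 × 10^-27 kg)
v₂ = 2.52 × 10^3 m/s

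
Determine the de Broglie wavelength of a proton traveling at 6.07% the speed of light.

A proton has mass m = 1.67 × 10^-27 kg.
2.18 × 10^-14 m

Using the de Broglie relation λ = h/(mv):

v = 6.07% × c = 1.820 × 10^7 m/s

λ = h/(mv)
λ = (6.626 × 10^-34 J·s) / (1.67 × 10^-27 kg × 1.820 × 10^7 m/s)
λ = 2.18 × 10^-14 m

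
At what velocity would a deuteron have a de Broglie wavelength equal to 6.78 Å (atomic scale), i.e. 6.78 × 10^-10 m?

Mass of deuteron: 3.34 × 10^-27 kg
2.93 × 10^2 m/s

From λ = h/(mv), solve for v:

v = h/(mλ)
v = (6.626 × 10^-34 J·s) / (3.34 × 10^-27 kg × 6.78 × 10^-10 m)
v = 2.93 × 10^2 m/s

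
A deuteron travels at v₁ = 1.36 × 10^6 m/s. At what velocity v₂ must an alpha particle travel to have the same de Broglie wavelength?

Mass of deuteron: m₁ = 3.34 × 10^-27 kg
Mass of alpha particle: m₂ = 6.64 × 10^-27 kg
v₂ = 6.84 × 10^5 m/s

For equal de Broglie wavelengths: λ₁ = λ₂

h/(m₁v₁) = h/(m₂v₂)
m₁v₁ = m₂v₂
v₂ = v₁ · (m₁/m₂)

v₂ = 1.36 × 10^6 m/s × (3.34 × 10^-27 kg / 6.64 × 10^-27 kg)
v₂ = 6.84 × 10^5 m/s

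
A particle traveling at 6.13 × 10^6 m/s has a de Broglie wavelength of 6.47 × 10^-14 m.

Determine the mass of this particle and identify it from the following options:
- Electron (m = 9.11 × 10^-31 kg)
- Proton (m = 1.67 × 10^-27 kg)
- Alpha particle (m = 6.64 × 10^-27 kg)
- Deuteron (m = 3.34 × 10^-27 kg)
The particle is a proton.

From λ = h/(mv), solve for mass:

m = h/(λv)
m = (6.626 × 10^-34 J·s) / (6.47 × 10^-14 m × 6.13 × 10^6 m/s)
m = 1.67 × 10^-27 kg

Comparing with the listed masses, this is closest to a proton.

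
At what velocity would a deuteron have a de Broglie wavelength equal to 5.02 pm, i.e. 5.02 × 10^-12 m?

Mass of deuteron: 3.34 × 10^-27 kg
3.95 × 10^4 m/s

From λ = h/(mv), solve for v:

v = h/(mλ)
v = (6.626 × 10^-34 J·s) / (3.34 × 10^-27 kg × 5.02 × 10^-12 m)
v = 3.95 × 10^4 m/s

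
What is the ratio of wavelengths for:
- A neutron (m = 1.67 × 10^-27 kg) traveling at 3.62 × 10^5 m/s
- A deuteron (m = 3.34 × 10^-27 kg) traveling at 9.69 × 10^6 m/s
λ₁/λ₂ = 53.5

Using λ = h/(mv):

λ₁ = h/(m₁v₁) = 1.10 × 10^-12 m
λ₂ = h/(m₂v₂) = 2.05 × 10^-14 m

Ratio λ₁/λ₂ = (m₂v₂)/(m₁v₁)
         = (3.34 × 10^-27 kg × 9.69 × 10^6 m/s) / (1.67 × 10^-27 kg × 3.62 × 10^5 m/s)
         = 53.5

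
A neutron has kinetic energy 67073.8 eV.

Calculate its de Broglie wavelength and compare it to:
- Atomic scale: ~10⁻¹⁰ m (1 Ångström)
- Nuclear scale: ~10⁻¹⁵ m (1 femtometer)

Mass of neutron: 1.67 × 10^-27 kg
λ = 1.11 × 10^-13 m, which is between nuclear and atomic scales.

Using λ = h/√(2mKE):

KE = 67073.8 eV = 1.075 × 10^-14 J

λ = h/√(2mKE)
λ = (6.626 × 10^-34 J·s) / √(2 × 1.67 × 10^-27 kg × 1.075 × 10^-14 J)
λ = 1.11 × 10^-13 m

Comparison:
- Atomic scale (10⁻¹⁰ m): λ is 0.0011× this size
- Nuclear scale (10⁻¹⁵ m): λ is 1.1e+02× this size

The wavelength is between nuclear and atomic scales.

This wavelength is appropriate for probing atomic structure but too large for nuclear physics experiments.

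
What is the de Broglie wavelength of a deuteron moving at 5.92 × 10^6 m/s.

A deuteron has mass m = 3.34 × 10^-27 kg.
3.35 × 10^-14 m

Using the de Broglie relation λ = h/(mv):

λ = h/(mv)
λ = (6.626 × 10^-34 J·s) / (3.34 × 10^-27 kg × 5.92 × 10^6 m/s)
λ = 3.35 × 10^-14 m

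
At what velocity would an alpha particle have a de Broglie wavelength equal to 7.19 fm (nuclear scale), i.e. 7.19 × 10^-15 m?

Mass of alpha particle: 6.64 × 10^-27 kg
1.39 × 10^7 m/s

From λ = h/(mv), solve for v:

v = h/(mλ)
v = (6.626 × 10^-34 J·s) / (6.64 × 10^-27 kg × 7.19 × 10^-15 m)
v = 1.39 × 10^7 m/s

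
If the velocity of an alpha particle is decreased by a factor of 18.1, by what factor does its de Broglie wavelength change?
The wavelength increases by a factor of 18.1.

From λ = h/(mv), the wavelength is inversely proportional to velocity:

λ ∝ 1/v

If v → v/18.1, then λ → 18.1λ

When velocity is decreased by a factor of 18.1, the wavelength increases by a factor of 18.1.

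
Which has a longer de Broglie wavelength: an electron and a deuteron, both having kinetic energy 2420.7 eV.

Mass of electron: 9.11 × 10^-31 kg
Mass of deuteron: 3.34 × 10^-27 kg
The electron has the longer wavelength.

Using λ = h/√(2mKE):

For electron: λ₁ = h/√(2m₁KE) = 2.49 × 10^-11 m
For deuteron: λ₂ = h/√(2m₂KE) = 4.12 × 10^-13 m

Since λ ∝ 1/√m at constant kinetic energy, the lighter particle has the longer wavelength.

The electron has the longer de Broglie wavelength.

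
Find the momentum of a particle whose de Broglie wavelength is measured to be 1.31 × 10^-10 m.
5.06 × 10^-24 kg·m/s

From the de Broglie relation λ = h/p, we solve for p:

p = h/λ
p = (6.626 × 10^-34 J·s) / (1.31 × 10^-10 m)
p = 5.06 × 10^-24 kg·m/s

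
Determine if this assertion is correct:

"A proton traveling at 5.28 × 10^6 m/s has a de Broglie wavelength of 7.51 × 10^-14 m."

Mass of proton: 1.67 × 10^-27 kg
True

The claim is correct.

Using λ = h/(mv):
λ = (6.626 × 10^-34 J·s) / (1.67 × 10^-27 kg × 5.28 × 10^6 m/s)
λ = 7.51 × 10^-14 m

This matches the claimed value.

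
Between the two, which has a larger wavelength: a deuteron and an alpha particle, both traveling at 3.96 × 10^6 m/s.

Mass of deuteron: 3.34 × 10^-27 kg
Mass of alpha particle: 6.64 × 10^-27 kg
The deuteron has the longer wavelength.

Using λ = h/(mv), since both particles have the same velocity, the wavelength depends only on mass.

For deuteron: λ₁ = h/(m₁v) = 5.01 × 10^-14 m
For alpha particle: λ₂ = h/(m₂v) = 2.52 × 10^-14 m

Since λ ∝ 1/m at constant velocity, the lighter particle has the longer wavelength.

The deuteron has the longer de Broglie wavelength.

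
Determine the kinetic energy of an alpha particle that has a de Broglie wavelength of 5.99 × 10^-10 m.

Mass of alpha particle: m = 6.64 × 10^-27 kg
9.21 × 10^-23 J (or 5.75 × 10^-4 eV)

From λ = h/√(2mKE), we solve for KE:

λ² = h²/(2mKE)
KE = h²/(2mλ²)
KE = (6.626 × 10^-34 J·s)² / (2 × 6.64 × 10^-27 kg × (5.99 × 10^-10 m)²)
KE = 9.21 × 10^-23 J
KE = 5.75 × 10^-4 eV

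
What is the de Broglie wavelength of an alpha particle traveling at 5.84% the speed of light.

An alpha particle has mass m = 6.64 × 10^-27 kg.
5.70 × 10^-15 m

Using the de Broglie relation λ = h/(mv):

v = 5.84% × c = 1.751 × 10^7 m/s

λ = h/(mv)
λ = (6.626 × 10^-34 J·s) / (6.64 × 10^-27 kg × 1.751 × 10^7 m/s)
λ = 5.70 × 10^-15 m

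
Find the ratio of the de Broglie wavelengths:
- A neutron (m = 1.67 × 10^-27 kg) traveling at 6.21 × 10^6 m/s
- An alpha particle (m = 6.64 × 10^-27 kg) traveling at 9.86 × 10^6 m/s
λ₁/λ₂ = 6.31

Using λ = h/(mv):

λ₁ = h/(m₁v₁) = 6.39 × 10^-14 m
λ₂ = h/(m₂v₂) = 1.01 × 10^-14 m

Ratio λ₁/λ₂ = (m₂v₂)/(m₁v₁)
         = (6.64 × 10^-27 kg × 9.86 × 10^6 m/s) / (1.67 × 10^-27 kg × 6.21 × 10^6 m/s)
         = 6.31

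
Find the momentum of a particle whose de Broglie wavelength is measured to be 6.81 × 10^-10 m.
9.73 × 10^-25 kg·m/s

From the de Broglie relation λ = h/p, we solve for p:

p = h/λ
p = (6.626 × 10^-34 J·s) / (6.81 × 10^-10 m)
p = 9.73 × 10^-25 kg·m/s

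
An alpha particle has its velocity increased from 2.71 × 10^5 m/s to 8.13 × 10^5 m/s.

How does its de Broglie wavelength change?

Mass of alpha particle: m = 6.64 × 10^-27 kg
The wavelength decreases by a factor of 3.

Using λ = h/(mv):

Initial wavelength: λ₁ = h/(mv₁) = 3.68 × 10^-13 m
Final wavelength: λ₂ = h/(mv₂) = 1.23 × 10^-13 m

Since λ ∝ 1/v, when velocity increases by a factor of 3, the wavelength decreases by a factor of 3.

λ₂/λ₁ = v₁/v₂ = 1/3

The wavelength decreases by a factor of 3.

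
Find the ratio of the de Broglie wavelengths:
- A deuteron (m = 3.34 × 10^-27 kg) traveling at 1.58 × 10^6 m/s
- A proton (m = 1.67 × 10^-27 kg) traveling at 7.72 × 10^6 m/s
λ₁/λ₂ = 2.44

Using λ = h/(mv):

λ₁ = h/(m₁v₁) = 1.26 × 10^-13 m
λ₂ = h/(m₂v₂) = 5.14 × 10^-14 m

Ratio λ₁/λ₂ = (m₂v₂)/(m₁v₁)
         = (1.67 × 10^-27 kg × 7.72 × 10^6 m/s) / (3.34 × 10^-27 kg × 1.58 × 10^6 m/s)
         = 2.44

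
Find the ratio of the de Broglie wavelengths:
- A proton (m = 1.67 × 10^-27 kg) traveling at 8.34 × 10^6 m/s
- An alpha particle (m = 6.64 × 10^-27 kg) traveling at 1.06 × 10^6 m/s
λ₁/λ₂ = 0.505

Using λ = h/(mv):

λ₁ = h/(m₁v₁) = 4.76 × 10^-14 m
λ₂ = h/(m₂v₂) = 9.41 × 10^-14 m

Ratio λ₁/λ₂ = (m₂v₂)/(m₁v₁)
         = (6.64 × 10^-27 kg × 1.06 × 10^6 m/s) / (1.67 × 10^-27 kg × 8.34 × 10^6 m/s)
         = 0.505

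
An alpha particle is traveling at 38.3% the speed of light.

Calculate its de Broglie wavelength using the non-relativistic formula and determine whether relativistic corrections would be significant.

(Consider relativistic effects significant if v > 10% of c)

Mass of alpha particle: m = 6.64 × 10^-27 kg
Yes, relativistic corrections are needed.

Using the non-relativistic de Broglie formula λ = h/(mv):

v = 38.3% × c = 1.148 × 10^8 m/s

λ = h/(mv)
λ = (6.626 × 10^-34 J·s) / (6.64 × 10^-27 kg × 1.148 × 10^8 m/s)
λ = 8.69 × 10^-16 m

Since v = 38.3% of c > 10% of c, relativistic corrections ARE significant and the actual wavelength would differ from this non-relativistic estimate.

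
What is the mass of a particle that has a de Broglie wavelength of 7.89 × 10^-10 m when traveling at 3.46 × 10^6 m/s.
2.43 × 10^-31 kg

From the de Broglie relation λ = h/(mv), we solve for m:

m = h/(λv)
m = (6.626 × 10^-34 J·s) / (7.89 × 10^-10 m × 3.46 × 10^6 m/s)
m = 2.43 × 10^-31 kg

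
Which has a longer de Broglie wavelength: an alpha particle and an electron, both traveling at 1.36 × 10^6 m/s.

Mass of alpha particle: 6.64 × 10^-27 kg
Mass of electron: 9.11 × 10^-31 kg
The electron has the longer wavelength.

Using λ = h/(mv), since both particles have the same velocity, the wavelength depends only on mass.

For alpha particle: λ₁ = h/(m₁v) = 7.34 × 10^-14 m
For electron: λ₂ = h/(m₂v) = 5.35 × 10^-10 m

Since λ ∝ 1/m at constant velocity, the lighter particle has the longer wavelength.

The electron has the longer de Broglie wavelength.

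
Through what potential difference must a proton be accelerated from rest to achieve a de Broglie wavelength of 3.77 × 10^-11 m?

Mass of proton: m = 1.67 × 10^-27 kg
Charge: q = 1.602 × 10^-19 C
5.77 × 10^-1 V

From λ = h/√(2mqV), we solve for V:

λ² = h²/(2mqV)
V = h²/(2mqλ²)
V = (6.626 × 10^-34 J·s)² / (2 × 1.67 × 10^-27 kg × 1.602 × 10^-19 C × (3.77 × 10^-11 m)²)
V = 5.77 × 10^-1 V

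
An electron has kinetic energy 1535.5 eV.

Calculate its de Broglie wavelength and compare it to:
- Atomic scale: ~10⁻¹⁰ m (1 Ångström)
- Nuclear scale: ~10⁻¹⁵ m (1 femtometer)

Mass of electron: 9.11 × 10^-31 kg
λ = 3.13 × 10^-11 m, which is between nuclear and atomic scales.

Using λ = h/√(2mKE):

KE = 1535.5 eV = 2.460 × 10^-16 J

λ = h/√(2mKE)
λ = (6.626 × 10^-34 J·s) / √(2 × 9.11 × 10^-31 kg × 2.460 × 10^-16 J)
λ = 3.13 × 10^-11 m

Comparison:
- Atomic scale (10⁻¹⁰ m): λ is 0.31× this size
- Nuclear scale (10⁻¹⁵ m): λ is 3.1e+04× this size

The wavelength is between nuclear and atomic scales.

This wavelength is appropriate for probing atomic structure but too large for nuclear physics experiments.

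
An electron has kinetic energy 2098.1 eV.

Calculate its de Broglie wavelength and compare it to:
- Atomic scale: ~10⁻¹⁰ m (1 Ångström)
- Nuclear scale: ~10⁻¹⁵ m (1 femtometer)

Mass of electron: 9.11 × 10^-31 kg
λ = 2.68 × 10^-11 m, which is between nuclear and atomic scales.

Using λ = h/√(2mKE):

KE = 2098.1 eV = 3.362 × 10^-16 J

λ = h/√(2mKE)
λ = (6.626 × 10^-34 J·s) / √(2 × 9.11 × 10^-31 kg × 3.362 × 10^-16 J)
λ = 2.68 × 10^-11 m

Comparison:
- Atomic scale (10⁻¹⁰ m): λ is 0.27× this size
- Nuclear scale (10⁻¹⁵ m): λ is 2.7e+04× this size

The wavelength is between nuclear and atomic scales.

This wavelength is appropriate for probing atomic structure but too large for nuclear physics experiments.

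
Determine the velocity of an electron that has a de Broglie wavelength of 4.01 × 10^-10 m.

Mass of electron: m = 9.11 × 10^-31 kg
1.81 × 10^6 m/s

From the de Broglie relation λ = h/(mv), we solve for v:

v = h/(mλ)
v = (6.626 × 10^-34 J·s) / (9.11 × 10^-31 kg × 4.01 × 10^-10 m)
v = 1.81 × 10^6 m/s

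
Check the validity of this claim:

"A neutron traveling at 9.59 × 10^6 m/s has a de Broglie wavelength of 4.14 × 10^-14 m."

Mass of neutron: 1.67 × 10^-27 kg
True

The claim is correct.

Using λ = h/(mv):
λ = (6.626 × 10^-34 J·s) / (1.67 × 10^-27 kg × 9.59 × 10^6 m/s)
λ = 4.14 × 10^-14 m

This matches the claimed value.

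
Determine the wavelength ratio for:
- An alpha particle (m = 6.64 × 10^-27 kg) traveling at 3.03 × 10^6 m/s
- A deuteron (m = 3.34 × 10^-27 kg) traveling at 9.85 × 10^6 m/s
λ₁/λ₂ = 1.64

Using λ = h/(mv):

λ₁ = h/(m₁v₁) = 3.29 × 10^-14 m
λ₂ = h/(m₂v₂) = 2.01 × 10^-14 m

Ratio λ₁/λ₂ = (m₂v₂)/(m₁v₁)
         = (3.34 × 10^-27 kg × 9.85 × 10^6 m/s) / (6.64 × 10^-27 kg × 3.03 × 10^6 m/s)
         = 1.64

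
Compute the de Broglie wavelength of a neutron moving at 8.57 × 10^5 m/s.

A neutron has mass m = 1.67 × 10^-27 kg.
4.63 × 10^-13 m

Using the de Broglie relation λ = h/(mv):

λ = h/(mv)
λ = (6.626 × 10^-34 J·s) / (1.67 × 10^-27 kg × 8.57 × 10^5 m/s)
λ = 4.63 × 10^-13 m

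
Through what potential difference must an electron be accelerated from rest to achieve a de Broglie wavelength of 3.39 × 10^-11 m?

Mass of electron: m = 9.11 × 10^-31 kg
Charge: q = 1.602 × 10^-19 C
1.31 × 10^3 V

From λ = h/√(2mqV), we solve for V:

λ² = h²/(2mqV)
V = h²/(2mqλ²)
V = (6.626 × 10^-34 J·s)² / (2 × 9.11 × 10^-31 kg × 1.602 × 10^-19 C × (3.39 × 10^-11 m)²)
V = 1.31 × 10^3 V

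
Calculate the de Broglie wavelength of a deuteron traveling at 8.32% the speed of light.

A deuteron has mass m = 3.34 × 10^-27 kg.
7.95 × 10^-15 m

Using the de Broglie relation λ = h/(mv):

v = 8.32% × c = 2.494 × 10^7 m/s

λ = h/(mv)
λ = (6.626 × 10^-34 J·s) / (3.34 × 10^-27 kg × 2.494 × 10^7 m/s)
λ = 7.95 × 10^-15 m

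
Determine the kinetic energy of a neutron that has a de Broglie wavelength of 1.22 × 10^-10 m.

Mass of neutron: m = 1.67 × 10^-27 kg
8.83 × 10^-21 J (or 0.0551 eV)

From λ = h/√(2mKE), we solve for KE:

λ² = h²/(2mKE)
KE = h²/(2mλ²)
KE = (6.626 × 10^-34 J·s)² / (2 × 1.67 × 10^-27 kg × (1.22 × 10^-10 m)²)
KE = 8.83 × 10^-21 J
KE = 0.0551 eV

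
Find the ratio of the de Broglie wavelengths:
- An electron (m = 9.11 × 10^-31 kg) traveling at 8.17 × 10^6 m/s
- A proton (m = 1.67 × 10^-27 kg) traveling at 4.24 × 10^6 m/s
λ₁/λ₂ = 951

Using λ = h/(mv):

λ₁ = h/(m₁v₁) = 8.90 × 10^-11 m
λ₂ = h/(m₂v₂) = 9.36 × 10^-14 m

Ratio λ₁/λ₂ = (m₂v₂)/(m₁v₁)
         = (1.67 × 10^-27 kg × 4.24 × 10^6 m/s) / (9.11 × 10^-31 kg × 8.17 × 10^6 m/s)
         = 951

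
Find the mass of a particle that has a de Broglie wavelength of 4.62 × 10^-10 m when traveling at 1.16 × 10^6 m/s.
1.24 × 10^-30 kg

From the de Broglie relation λ = h/(mv), we solve for m:

m = h/(λv)
m = (6.626 × 10^-34 J·s) / (4.62 × 10^-10 m × 1.16 × 10^6 m/s)
m = 1.24 × 10^-30 kg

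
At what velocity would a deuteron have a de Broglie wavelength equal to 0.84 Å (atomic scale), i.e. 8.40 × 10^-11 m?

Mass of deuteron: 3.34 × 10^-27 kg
2.36 × 10^3 m/s

From λ = h/(mv), solve for v:

v = h/(mλ)
v = (6.626 × 10^-34 J·s) / (3.34 × 10^-27 kg × 8.40 × 10^-11 m)
v = 2.36 × 10^3 m/s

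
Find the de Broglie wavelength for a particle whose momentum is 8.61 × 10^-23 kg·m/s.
7.70 × 10^-12 m

Using the de Broglie relation λ = h/p:

λ = h/p
λ = (6.626 × 10^-34 J·s) / (8.61 × 10^-23 kg·m/s)
λ = 7.70 × 10^-12 m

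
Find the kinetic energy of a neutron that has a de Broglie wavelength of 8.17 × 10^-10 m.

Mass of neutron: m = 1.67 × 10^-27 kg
1.97 × 10^-22 J (or 1.23 × 10^-3 eV)

From λ = h/√(2mKE), we solve for KE:

λ² = h²/(2mKE)
KE = h²/(2mλ²)
KE = (6.626 × 10^-34 J·s)² / (2 × 1.67 × 10^-27 kg × (8.17 × 10^-10 m)²)
KE = 1.97 × 10^-22 J
KE = 1.23 × 10^-3 eV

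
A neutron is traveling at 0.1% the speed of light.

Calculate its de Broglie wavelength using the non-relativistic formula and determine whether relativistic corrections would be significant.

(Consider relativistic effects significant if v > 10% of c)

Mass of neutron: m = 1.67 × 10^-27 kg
No, relativistic corrections are not needed.

Using the non-relativistic de Broglie formula λ = h/(mv):

v = 0.1% × c = 2.998 × 10^5 m/s

λ = h/(mv)
λ = (6.626 × 10^-34 J·s) / (1.67 × 10^-27 kg × 2.998 × 10^5 m/s)
λ = 1.32 × 10^-12 m

Since v = 0.1% of c < 10% of c, relativistic corrections are NOT significant and this non-relativistic result is a good approximation.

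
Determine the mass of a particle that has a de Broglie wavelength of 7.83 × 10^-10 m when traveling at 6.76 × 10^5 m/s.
1.25 × 10^-30 kg

From the de Broglie relation λ = h/(mv), we solve for m:

m = h/(λv)
m = (6.626 × 10^-34 J·s) / (7.83 × 10^-10 m × 6.76 × 10^5 m/s)
m = 1.25 × 10^-30 kg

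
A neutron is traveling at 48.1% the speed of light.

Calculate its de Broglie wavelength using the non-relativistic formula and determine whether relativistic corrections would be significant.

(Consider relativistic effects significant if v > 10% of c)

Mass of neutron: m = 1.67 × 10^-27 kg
Yes, relativistic corrections are needed.

Using the non-relativistic de Broglie formula λ = h/(mv):

v = 48.1% × c = 1.442 × 10^8 m/s

λ = h/(mv)
λ = (6.626 × 10^-34 J·s) / (1.67 × 10^-27 kg × 1.442 × 10^8 m/s)
λ = 2.75 × 10^-15 m

Since v = 48.1% of c > 10% of c, relativistic corrections ARE significant and the actual wavelength would differ from this non-relativistic estimate.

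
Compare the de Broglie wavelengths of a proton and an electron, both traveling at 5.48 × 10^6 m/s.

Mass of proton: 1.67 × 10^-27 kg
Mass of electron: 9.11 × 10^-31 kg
The electron has the longer wavelength.

Using λ = h/(mv), since both particles have the same velocity, the wavelength depends only on mass.

For proton: λ₁ = h/(m₁v) = 7.24 × 10^-14 m
For electron: λ₂ = h/(m₂v) = 1.33 × 10^-10 m

Since λ ∝ 1/m at constant velocity, the lighter particle has the longer wavelength.

The electron has the longer de Broglie wavelength.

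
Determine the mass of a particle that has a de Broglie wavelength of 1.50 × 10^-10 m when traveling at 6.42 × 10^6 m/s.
6.88 × 10^-31 kg

From the de Broglie relation λ = h/(mv), we solve for m:

m = h/(λv)
m = (6.626 × 10^-34 J·s) / (1.50 × 10^-10 m × 6.42 × 10^6 m/s)
m = 6.88 × 10^-31 kg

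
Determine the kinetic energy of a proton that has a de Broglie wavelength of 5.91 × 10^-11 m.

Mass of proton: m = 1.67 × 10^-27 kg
3.76 × 10^-20 J (or 0.235 eV)

From λ = h/√(2mKE), we solve for KE:

λ² = h²/(2mKE)
KE = h²/(2mλ²)
KE = (6.626 × 10^-34 J·s)² / (2 × 1.67 × 10^-27 kg × (5.91 × 10^-11 m)²)
KE = 3.76 × 10^-20 J
KE = 0.235 eV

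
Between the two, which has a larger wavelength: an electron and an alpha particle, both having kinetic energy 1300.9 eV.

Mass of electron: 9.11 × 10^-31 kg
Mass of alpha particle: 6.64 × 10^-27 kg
The electron has the longer wavelength.

Using λ = h/√(2mKE):

For electron: λ₁ = h/√(2m₁KE) = 3.40 × 10^-11 m
For alpha particle: λ₂ = h/√(2m₂KE) = 3.98 × 10^-13 m

Since λ ∝ 1/√m at constant kinetic energy, the lighter particle has the longer wavelength.

The electron has the longer de Broglie wavelength.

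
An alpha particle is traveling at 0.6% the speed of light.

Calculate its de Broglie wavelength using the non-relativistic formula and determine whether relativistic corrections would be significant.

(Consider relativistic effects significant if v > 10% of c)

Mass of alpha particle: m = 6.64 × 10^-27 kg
No, relativistic corrections are not needed.

Using the non-relativistic de Broglie formula λ = h/(mv):

v = 0.6% × c = 1.799 × 10^6 m/s

λ = h/(mv)
λ = (6.626 × 10^-34 J·s) / (6.64 × 10^-27 kg × 1.799 × 10^6 m/s)
λ = 5.55 × 10^-14 m

Since v = 0.6% of c < 10% of c, relativistic corrections are NOT significant and this non-relativistic result is a good approximation.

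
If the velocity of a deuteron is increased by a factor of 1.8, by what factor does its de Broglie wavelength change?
The wavelength decreases by a factor of 1.8.

From λ = h/(mv), the wavelength is inversely proportional to velocity:

λ ∝ 1/v

If v → 1.8v, then λ → λ/1.8

When velocity is increased by a factor of 1.8, the wavelength decreases by a factor of 1.8.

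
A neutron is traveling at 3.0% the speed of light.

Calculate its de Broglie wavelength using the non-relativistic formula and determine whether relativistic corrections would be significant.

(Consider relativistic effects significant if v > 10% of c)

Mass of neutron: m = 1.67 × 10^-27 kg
No, relativistic corrections are not needed.

Using the non-relativistic de Broglie formula λ = h/(mv):

v = 3.0% × c = 8.994 × 10^6 m/s

λ = h/(mv)
λ = (6.626 × 10^-34 J·s) / (1.67 × 10^-27 kg × 8.994 × 10^6 m/s)
λ = 4.41 × 10^-14 m

Since v = 3.0% of c < 10% of c, relativistic corrections are NOT significant and this non-relativistic result is a good approximation.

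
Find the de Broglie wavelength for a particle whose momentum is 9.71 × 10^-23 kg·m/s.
6.82 × 10^-12 m

Using the de Broglie relation λ = h/p:

λ = h/p
λ = (6.626 × 10^-34 J·s) / (9.71 × 10^-23 kg·m/s)
λ = 6.82 × 10^-12 m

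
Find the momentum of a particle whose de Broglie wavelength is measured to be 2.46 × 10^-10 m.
2.69 × 10^-24 kg·m/s

From the de Broglie relation λ = h/p, we solve for p:

p = h/λ
p = (6.626 × 10^-34 J·s) / (2.46 × 10^-10 m)
p = 2.69 × 10^-24 kg·m/s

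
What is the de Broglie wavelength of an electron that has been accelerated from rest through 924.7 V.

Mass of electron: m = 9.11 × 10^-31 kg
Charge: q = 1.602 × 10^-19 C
4.03 × 10^-11 m

When a particle is accelerated through voltage V, it gains kinetic energy KE = qV.

The de Broglie wavelength is then λ = h/√(2mqV):

λ = h/√(2mqV)
λ = (6.626 × 10^-34 J·s) / √(2 × 9.11 × 10^-31 kg × 1.602 × 10^-19 C × 924.7 V)
λ = 4.03 × 10^-11 m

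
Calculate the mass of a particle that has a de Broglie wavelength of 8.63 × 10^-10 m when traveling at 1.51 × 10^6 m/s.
5.08 × 10^-31 kg

From the de Broglie relation λ = h/(mv), we solve for m:

m = h/(λv)
m = (6.626 × 10^-34 J·s) / (8.63 × 10^-10 m × 1.51 × 10^6 m/s)
m = 5.08 × 10^-31 kg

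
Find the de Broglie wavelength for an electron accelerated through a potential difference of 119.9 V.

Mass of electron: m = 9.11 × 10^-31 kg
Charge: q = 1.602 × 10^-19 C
1.12 × 10^-10 m

When a particle is accelerated through voltage V, it gains kinetic energy KE = qV.

The de Broglie wavelength is then λ = h/√(2mqV):

λ = h/√(2mqV)
λ = (6.626 × 10^-34 J·s) / √(2 × 9.11 × 10^-31 kg × 1.602 × 10^-19 C × 119.9 V)
λ = 1.12 × 10^-10 m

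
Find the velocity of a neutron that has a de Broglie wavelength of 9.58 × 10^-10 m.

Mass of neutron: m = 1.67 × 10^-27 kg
4.14 × 10^2 m/s

From the de Broglie relation λ = h/(mv), we solve for v:

v = h/(mλ)
v = (6.626 × 10^-34 J·s) / (1.67 × 10^-27 kg × 9.58 × 10^-10 m)
v = 4.14 × 10^2 m/s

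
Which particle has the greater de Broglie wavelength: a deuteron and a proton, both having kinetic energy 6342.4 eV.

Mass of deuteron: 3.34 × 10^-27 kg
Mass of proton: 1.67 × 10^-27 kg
The proton has the longer wavelength.

Using λ = h/√(2mKE):

For deuteron: λ₁ = h/√(2m₁KE) = 2.54 × 10^-13 m
For proton: λ₂ = h/√(2m₂KE) = 3.60 × 10^-13 m

Since λ ∝ 1/√m at constant kinetic energy, the lighter particle has the longer wavelength.

The proton has the longer de Broglie wavelength.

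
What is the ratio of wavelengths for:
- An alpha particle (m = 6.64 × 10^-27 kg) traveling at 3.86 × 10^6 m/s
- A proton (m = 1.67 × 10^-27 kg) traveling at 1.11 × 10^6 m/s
λ₁/λ₂ = 0.0723

Using λ = h/(mv):

λ₁ = h/(m₁v₁) = 2.59 × 10^-14 m
λ₂ = h/(m₂v₂) = 3.57 × 10^-13 m

Ratio λ₁/λ₂ = (m₂v₂)/(m₁v₁)
         = (1.67 × 10^-27 kg × 1.11 × 10^6 m/s) / (6.64 × 10^-27 kg × 3.86 × 10^6 m/s)
         = 0.0723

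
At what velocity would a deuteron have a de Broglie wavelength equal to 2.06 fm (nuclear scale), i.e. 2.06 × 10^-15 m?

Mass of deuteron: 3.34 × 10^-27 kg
9.63 × 10^7 m/s

From λ = h/(mv), solve for v:

v = h/(mλ)
v = (6.626 × 10^-34 J·s) / (3.34 × 10^-27 kg × 2.06 × 10^-15 m)
v = 9.63 × 10^7 m/s

Note: This velocity is 32.1% of the speed of light, so relativistic corrections would be needed for a more accurate calculation.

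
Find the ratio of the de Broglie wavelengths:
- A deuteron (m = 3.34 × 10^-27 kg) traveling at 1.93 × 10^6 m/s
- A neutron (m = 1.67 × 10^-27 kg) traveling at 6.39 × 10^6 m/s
λ₁/λ₂ = 1.66

Using λ = h/(mv):

λ₁ = h/(m₁v₁) = 1.03 × 10^-13 m
λ₂ = h/(m₂v₂) = 6.21 × 10^-14 m

Ratio λ₁/λ₂ = (m₂v₂)/(m₁v₁)
         = (1.67 × 10^-27 kg × 6.39 × 10^6 m/s) / (3.34 × 10^-27 kg × 1.93 × 10^6 m/s)
         = 1.66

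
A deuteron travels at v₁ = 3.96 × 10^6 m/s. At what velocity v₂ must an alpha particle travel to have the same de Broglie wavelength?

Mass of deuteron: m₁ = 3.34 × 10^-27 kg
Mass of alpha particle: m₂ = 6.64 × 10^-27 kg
v₂ = 1.99 × 10^6 m/s

For equal de Broglie wavelengths: λ₁ = λ₂

h/(m₁v₁) = h/(m₂v₂)
m₁v₁ = m₂v₂
v₂ = v₁ · (m₁/m₂)

v₂ = 3.96 × 10^6 m/s × (3.34 × 10^-27 kg / 6.64 × 10^-27 kg)
v₂ = 1.99 × 10^6 m/s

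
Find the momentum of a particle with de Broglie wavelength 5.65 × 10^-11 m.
1.17 × 10^-23 kg·m/s

From the de Broglie relation λ = h/p, we solve for p:

p = h/λ
p = (6.626 × 10^-34 J·s) / (5.65 × 10^-11 m)
p = 1.17 × 10^-23 kg·m/s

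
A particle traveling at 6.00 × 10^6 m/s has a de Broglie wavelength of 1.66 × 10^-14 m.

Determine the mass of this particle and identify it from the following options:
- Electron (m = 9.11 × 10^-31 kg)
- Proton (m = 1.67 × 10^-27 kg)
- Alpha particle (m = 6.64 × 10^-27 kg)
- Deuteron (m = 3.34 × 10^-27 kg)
The particle is an alpha particle.

From λ = h/(mv), solve for mass:

m = h/(λv)
m = (6.626 × 10^-34 J·s) / (1.66 × 10^-14 m × 6.00 × 10^6 m/s)
m = 6.65 × 10^-27 kg

Comparing with the listed masses, this is closest to an alpha particle.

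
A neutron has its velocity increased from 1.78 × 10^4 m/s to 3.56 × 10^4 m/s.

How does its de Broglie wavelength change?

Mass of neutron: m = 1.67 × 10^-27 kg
The wavelength decreases by a factor of 2.

Using λ = h/(mv):

Initial wavelength: λ₁ = h/(mv₁) = 2.23 × 10^-11 m
Final wavelength: λ₂ = h/(mv₂) = 1.11 × 10^-11 m

Since λ ∝ 1/v, when velocity increases by a factor of 2, the wavelength decreases by a factor of 2.

λ₂/λ₁ = v₁/v₂ = 1/2

The wavelength decreases by a factor of 2.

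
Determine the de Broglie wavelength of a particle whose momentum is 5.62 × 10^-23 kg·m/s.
1.18 × 10^-11 m

Using the de Broglie relation λ = h/p:

λ = h/p
λ = (6.626 × 10^-34 J·s) / (5.62 × 10^-23 kg·m/s)
λ = 1.18 × 10^-11 m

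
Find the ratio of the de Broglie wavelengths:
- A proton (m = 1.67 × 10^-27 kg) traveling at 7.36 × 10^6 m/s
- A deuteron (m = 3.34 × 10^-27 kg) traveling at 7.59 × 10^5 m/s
λ₁/λ₂ = 0.206

Using λ = h/(mv):

λ₁ = h/(m₁v₁) = 5.39 × 10^-14 m
λ₂ = h/(m₂v₂) = 2.61 × 10^-13 m

Ratio λ₁/λ₂ = (m₂v₂)/(m₁v₁)
         = (3.34 × 10^-27 kg × 7.59 × 10^5 m/s) / (1.67 × 10^-27 kg × 7.36 × 10^6 m/s)
         = 0.206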